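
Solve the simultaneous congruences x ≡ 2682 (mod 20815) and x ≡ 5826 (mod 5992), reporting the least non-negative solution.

Write x = 2682 + 20815·k. Then 20815·k ≡ 5826 − 2682 ≡ 3144 (mod 5992).
Need 20815⁻¹ mod 5992. Extended Euclid on (5992, 2839):
5992 = 2*2839 + 314
2839 = 9*314 + 13
314 = 24*13 + 2
13 = 6*2 + 1
2 = 2*1 + 0
Back-substitute:
1 = 13 − 6·2
1 = −6·314 + 145·13
1 = 145·2839 − 1311·314
1 = −1311·5992 + 2767·2839
20815⁻¹ ≡ 2767 (mod 5992), so k ≡ 2767·3144 ≡ 5056 (mod 5992).
x = 2682 + 20815·5056 = 105243322.

105243322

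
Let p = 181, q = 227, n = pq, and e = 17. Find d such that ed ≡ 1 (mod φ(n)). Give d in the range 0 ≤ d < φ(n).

φ(n) = (p−1)(q−1) = 180·226 = 40680.
Need d with 17·d ≡ 1 (mod 40680). Apply the extended Euclidean algorithm:
40680 = 2392·17 + 16
17 = 1·16 + 1
16 = 16·1 + 0
Back-substitute:
1 = 17 − 16
1 = −40680 + 2393·17
So 17·2393 ≡ 1 (mod 40680), hence d = 2393.

2393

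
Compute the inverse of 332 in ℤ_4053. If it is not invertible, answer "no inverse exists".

3113

Apply the Euclidean algorithm to 4053 and 332:
4053 = 12·332 + 69
332 = 4·69 + 56
69 = 1·56 + 13
56 = 4·13 + 4
13 = 3·4 + 1
4 = 4·1 + 0
gcd = 1, so the inverse exists. Back-substitute:
1 = 13 − 3·4
1 = −3·56 + 13·13
1 = 13·69 − 16·56
1 = −16·332 + 77·69
1 = 77·4053 − 940·332
Thus 332·(-940) ≡ 1 (mod 4053); reducing, -940 mod 4053 = 3113.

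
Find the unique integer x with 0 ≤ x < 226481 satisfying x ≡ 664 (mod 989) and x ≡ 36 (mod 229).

51103

Write x = 664 + 989·k. Then 989·k ≡ 36 − 664 ≡ 59 (mod 229).
Need 989⁻¹ mod 229. Extended Euclid on (229, 73):
229 = 3×73 + 10
73 = 7×10 + 3
10 = 3×3 + 1
3 = 3×1 + 0
Back-substitute:
1 = 10 − 3·3
1 = −3·73 + 22·10
1 = 22·229 − 69·73
989⁻¹ ≡ 160 (mod 229), so k ≡ 160·59 ≡ 51 (mod 229).
x = 664 + 989·51 = 51103.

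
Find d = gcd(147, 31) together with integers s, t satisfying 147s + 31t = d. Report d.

Repeated division:
147 = 4·31 + 23
31 = 1·23 + 8
23 = 2·8 + 7
8 = 1·7 + 1
7 = 7·1 + 0
gcd(147, 31) = 1.
Working backward:
1 = 8 − 7
1 = −23 + 3·8
1 = 3·31 − 4·23
1 = −4·147 + 19·31
So 1 = (-4)·147 + (19)·31.

1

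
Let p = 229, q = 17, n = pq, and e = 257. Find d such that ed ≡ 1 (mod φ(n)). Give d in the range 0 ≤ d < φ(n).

φ(n) = (p−1)(q−1) = 228·16 = 3648.
Need d with 257·d ≡ 1 (mod 3648). Apply the extended Euclidean algorithm:
3648 = 14*257 + 50
257 = 5*50 + 7
50 = 7*7 + 1
7 = 7*1 + 0
Back-substitute:
1 = 50 − 7·7
1 = −7·257 + 36·50
1 = 36·3648 − 511·257
So 257·(-511) ≡ 1 (mod 3648), hence d ≡ -511 ≡ 3137 (mod 3648).

3137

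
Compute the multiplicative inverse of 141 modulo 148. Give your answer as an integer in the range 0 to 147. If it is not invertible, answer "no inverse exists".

21

Apply the Euclidean algorithm to 148 and 141:
148 = 1·141 + 7
141 = 20·7 + 1
7 = 7·1 + 0
The gcd is 1. Working backward:
1 = 141 − 20·7
1 = −20·148 + 21·141
So 141·21 ≡ 1 (mod 148).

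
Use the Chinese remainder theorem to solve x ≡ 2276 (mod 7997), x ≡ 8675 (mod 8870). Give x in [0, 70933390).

2137475

Write x = 2276 + 7997·k. Then 7997·k ≡ 8675 − 2276 ≡ 6399 (mod 8870).
Need 7997⁻¹ mod 8870. Extended Euclid on (8870, 7997):
8870 = 1×7997 + 873
7997 = 9×873 + 140
873 = 6×140 + 33
140 = 4×33 + 8
33 = 4×8 + 1
8 = 8×1 + 0
Back-substitute:
1 = 33 − 4·8
1 = −4·140 + 17·33
1 = 17·873 − 106·140
1 = −106·7997 + 971·873
1 = 971·8870 − 1077·7997
7997⁻¹ ≡ 7793 (mod 8870), so k ≡ 7793·6399 ≡ 267 (mod 8870).
x = 2276 + 7997·267 = 2137475.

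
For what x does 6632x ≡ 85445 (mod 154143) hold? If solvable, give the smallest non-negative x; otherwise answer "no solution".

First find gcd(6632, 154143):
154143 = 23*6632 + 1607
6632 = 4*1607 + 204
1607 = 7*204 + 179
204 = 1*179 + 25
179 = 7*25 + 4
25 = 6*4 + 1
4 = 4*1 + 0
gcd = 1, so a unique solution mod 154143 exists.
Back-substitute for the Bézout coefficients:
1 = 25 − 6·4
1 = −6·179 + 43·25
1 = 43·204 − 49·179
1 = −49·1607 + 386·204
1 = 386·6632 − 1593·1607
1 = −1593·154143 + 37025·6632
So 6632·(37025) ≡ 1 (mod 154143), giving 6632⁻¹ ≡ 37025.
x ≡ 6632⁻¹·85445 ≡ 37025·85445 ≡ 124336 (mod 154143).

124336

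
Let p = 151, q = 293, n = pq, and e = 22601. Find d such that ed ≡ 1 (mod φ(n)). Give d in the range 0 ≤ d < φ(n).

φ(n) = (p−1)(q−1) = 150·292 = 43800.
Need d with 22601·d ≡ 1 (mod 43800). Apply the extended Euclidean algorithm:
43800 = 1×22601 + 21199
22601 = 1×21199 + 1402
21199 = 15×1402 + 169
1402 = 8×169 + 50
169 = 3×50 + 19
50 = 2×19 + 12
19 = 1×12 + 7
12 = 1×7 + 5
7 = 1×5 + 2
5 = 2×2 + 1
2 = 2×1 + 0
Back-substitute:
1 = 5 − 2·2
1 = −2·7 + 3·5
1 = 3·12 − 5·7
1 = −5·19 + 8·12
1 = 8·50 − 21·19
1 = −21·169 + 71·50
1 = 71·1402 − 589·169
1 = −589·21199 + 8906·1402
1 = 8906·22601 − 9495·21199
1 = −9495·43800 + 18401·22601
So 22601·18401 ≡ 1 (mod 43800), hence d = 18401.

18401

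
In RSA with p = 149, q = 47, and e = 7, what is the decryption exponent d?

4863

φ(n) = (p−1)(q−1) = 148·46 = 6808.
Need d with 7·d ≡ 1 (mod 6808). Apply the extended Euclidean algorithm:
6808 = 972*7 + 4
7 = 1*4 + 3
4 = 1*3 + 1
3 = 3*1 + 0
Back-substitute:
1 = 4 − 3
1 = −7 + 2·4
1 = 2·6808 − 1945·7
So 7·(-1945) ≡ 1 (mod 6808), hence d ≡ -1945 ≡ 4863 (mod 6808).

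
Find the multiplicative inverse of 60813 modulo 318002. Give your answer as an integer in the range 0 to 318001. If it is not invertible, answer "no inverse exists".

240903

Run Euclid on (318002, 60813):
318002 = 5·60813 + 13937
60813 = 4·13937 + 5065
13937 = 2·5065 + 3807
5065 = 1·3807 + 1258
3807 = 3·1258 + 33
1258 = 38·33 + 4
33 = 8·4 + 1
4 = 4·1 + 0
The gcd is 1. Working backward:
1 = 33 − 8·4
1 = −8·1258 + 305·33
1 = 305·3807 − 923·1258
1 = −923·5065 + 1228·3807
1 = 1228·13937 − 3379·5065
1 = −3379·60813 + 14744·13937
1 = 14744·318002 − 77099·60813
Hence 60813⁻¹ ≡ -77099 ≡ 240903 (mod 318002).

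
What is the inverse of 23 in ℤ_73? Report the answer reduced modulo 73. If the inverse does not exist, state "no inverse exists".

gcd(73, 23) by repeated division:
73 = 3·23 + 4
23 = 5·4 + 3
4 = 1·3 + 1
3 = 3·1 + 0
The gcd is 1. Working backward:
1 = 4 − 3
1 = −23 + 6·4
1 = 6·73 − 19·23
Thus 23·(-19) ≡ 1 (mod 73); reducing, -19 mod 73 = 54.

54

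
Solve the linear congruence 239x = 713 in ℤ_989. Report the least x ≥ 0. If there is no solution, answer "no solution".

483

First find gcd(239, 989):
989 = 4·239 + 33
239 = 7·33 + 8
33 = 4·8 + 1
8 = 8·1 + 0
gcd = 1, so a unique solution mod 989 exists.
Back-substitute for the Bézout coefficients:
1 = 33 − 4·8
1 = −4·239 + 29·33
1 = 29·989 − 120·239
So 239·(-120) ≡ 1 (mod 989), giving 239⁻¹ ≡ 869.
x ≡ 239⁻¹·713 ≡ 869·713 ≡ 483 (mod 989).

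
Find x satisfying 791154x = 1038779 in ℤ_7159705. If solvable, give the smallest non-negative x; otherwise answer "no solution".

829741

First find gcd(791154, 7159705):
7159705 = 9×791154 + 39319
791154 = 20×39319 + 4774
39319 = 8×4774 + 1127
4774 = 4×1127 + 266
1127 = 4×266 + 63
266 = 4×63 + 14
63 = 4×14 + 7
14 = 2×7 + 0
gcd = 7 and 7 | 1038779, so solutions exist. Divide through by 7: 113022x ≡ 148397 (mod 1022815).
Now find 113022⁻¹ mod 1022815:
1022815 = 9*113022 + 5617
113022 = 20*5617 + 682
5617 = 8*682 + 161
682 = 4*161 + 38
161 = 4*38 + 9
38 = 4*9 + 2
9 = 4*2 + 1
2 = 2*1 + 0
Back-substitute:
1 = 9 − 4·2
1 = −4·38 + 17·9
1 = 17·161 − 72·38
1 = −72·682 + 305·161
1 = 305·5617 − 2512·682
1 = −2512·113022 + 50545·5617
1 = 50545·1022815 − 457417·113022
So 113022·(-457417) ≡ 1 (mod 1022815), i.e. 113022⁻¹ ≡ 565398.
Then x ≡ 565398·148397 ≡ 829741 (mod 1022815); the smallest non-negative solution is x = 829741.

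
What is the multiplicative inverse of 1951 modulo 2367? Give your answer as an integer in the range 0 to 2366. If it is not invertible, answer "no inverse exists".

1633

Apply the Euclidean algorithm to 2367 and 1951:
2367 = 1·1951 + 416
1951 = 4·416 + 287
416 = 1·287 + 129
287 = 2·129 + 29
129 = 4·29 + 13
29 = 2·13 + 3
13 = 4·3 + 1
3 = 3·1 + 0
Since gcd(1951, 2367) = 1, back-substitute to write 1 as a combination:
1 = 13 − 4·3
1 = −4·29 + 9·13
1 = 9·129 − 40·29
1 = −40·287 + 89·129
1 = 89·416 − 129·287
1 = −129·1951 + 605·416
1 = 605·2367 − 734·1951
So 1951·(-734) ≡ 1 (mod 2367), and -734 ≡ 1633 (mod 2367).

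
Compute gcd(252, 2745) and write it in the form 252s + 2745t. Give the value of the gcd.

9

Repeated division:
2745 = 10·252 + 225
252 = 1·225 + 27
225 = 8·27 + 9
27 = 3·9 + 0
gcd(252, 2745) = 9.
Working backward:
9 = 225 − 8·27
9 = −8·252 + 9·225
9 = 9·2745 − 98·252
So 9 = (9)·2745 + (-98)·252.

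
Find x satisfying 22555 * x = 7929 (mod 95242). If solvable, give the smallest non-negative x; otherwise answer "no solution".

First find gcd(22555, 95242):
95242 = 4*22555 + 5022
22555 = 4*5022 + 2467
5022 = 2*2467 + 88
2467 = 28*88 + 3
88 = 29*3 + 1
3 = 3*1 + 0
gcd = 1, so a unique solution mod 95242 exists.
Back-substitute for the Bézout coefficients:
1 = 88 − 29·3
1 = −29·2467 + 813·88
1 = 813·5022 − 1655·2467
1 = −1655·22555 + 7433·5022
1 = 7433·95242 − 31387·22555
So 22555·(-31387) ≡ 1 (mod 95242), giving 22555⁻¹ ≡ 63855.
x ≡ 22555⁻¹·7929 ≡ 63855·7929 ≡ 95065 (mod 95242).

95065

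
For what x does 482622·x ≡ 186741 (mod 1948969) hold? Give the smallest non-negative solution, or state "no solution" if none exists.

955198

First find gcd(482622, 1948969):
1948969 = 4×482622 + 18481
482622 = 26×18481 + 2116
18481 = 8×2116 + 1553
2116 = 1×1553 + 563
1553 = 2×563 + 427
563 = 1×427 + 136
427 = 3×136 + 19
136 = 7×19 + 3
19 = 6×3 + 1
3 = 3×1 + 0
gcd = 1, so a unique solution mod 1948969 exists.
Back-substitute for the Bézout coefficients:
1 = 19 − 6·3
1 = −6·136 + 43·19
1 = 43·427 − 135·136
1 = −135·563 + 178·427
1 = 178·1553 − 491·563
1 = −491·2116 + 669·1553
1 = 669·18481 − 5843·2116
1 = −5843·482622 + 152587·18481
1 = 152587·1948969 − 616191·482622
So 482622·(-616191) ≡ 1 (mod 1948969), giving 482622⁻¹ ≡ 1332778.
x ≡ 482622⁻¹·186741 ≡ 1332778·186741 ≡ 955198 (mod 1948969).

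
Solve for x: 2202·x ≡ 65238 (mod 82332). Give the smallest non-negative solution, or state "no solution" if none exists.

10237

First find gcd(2202, 82332):
82332 = 37*2202 + 858
2202 = 2*858 + 486
858 = 1*486 + 372
486 = 1*372 + 114
372 = 3*114 + 30
114 = 3*30 + 24
30 = 1*24 + 6
24 = 4*6 + 0
gcd = 6 and 6 | 65238, so solutions exist. Divide through by 6: 367x ≡ 10873 (mod 13722).
Now find 367⁻¹ mod 13722:
13722 = 37*367 + 143
367 = 2*143 + 81
143 = 1*81 + 62
81 = 1*62 + 19
62 = 3*19 + 5
19 = 3*5 + 4
5 = 1*4 + 1
4 = 4*1 + 0
Back-substitute:
1 = 5 − 4
1 = −19 + 4·5
1 = 4·62 − 13·19
1 = −13·81 + 17·62
1 = 17·143 − 30·81
1 = −30·367 + 77·143
1 = 77·13722 − 2879·367
So 367·(-2879) ≡ 1 (mod 13722), i.e. 367⁻¹ ≡ 10843.
Then x ≡ 10843·10873 ≡ 10237 (mod 13722); the smallest non-negative solution is x = 10237.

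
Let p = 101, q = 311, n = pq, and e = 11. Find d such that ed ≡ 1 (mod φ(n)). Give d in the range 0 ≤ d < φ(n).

14091

φ(n) = (p−1)(q−1) = 100·310 = 31000.
Need d with 11·d ≡ 1 (mod 31000). Apply the extended Euclidean algorithm:
31000 = 2818*11 + 2
11 = 5*2 + 1
2 = 2*1 + 0
Back-substitute:
1 = 11 − 5·2
1 = −5·31000 + 14091·11
So 11·14091 ≡ 1 (mod 31000), hence d = 14091.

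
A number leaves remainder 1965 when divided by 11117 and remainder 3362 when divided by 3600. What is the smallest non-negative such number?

Write x = 1965 + 11117·k. Then 11117·k ≡ 3362 − 1965 ≡ 1397 (mod 3600).
Need 11117⁻¹ mod 3600. Extended Euclid on (3600, 317):
3600 = 11×317 + 113
317 = 2×113 + 91
113 = 1×91 + 22
91 = 4×22 + 3
22 = 7×3 + 1
3 = 3×1 + 0
Back-substitute:
1 = 22 − 7·3
1 = −7·91 + 29·22
1 = 29·113 − 36·91
1 = −36·317 + 101·113
1 = 101·3600 − 1147·317
11117⁻¹ ≡ 2453 (mod 3600), so k ≡ 2453·1397 ≡ 3241 (mod 3600).
x = 1965 + 11117·3241 = 36032162.

36032162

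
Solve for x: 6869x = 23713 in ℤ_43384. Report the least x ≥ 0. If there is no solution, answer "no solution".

14669

First find gcd(6869, 43384):
43384 = 6·6869 + 2170
6869 = 3·2170 + 359
2170 = 6·359 + 16
359 = 22·16 + 7
16 = 2·7 + 2
7 = 3·2 + 1
2 = 2·1 + 0
gcd = 1, so a unique solution mod 43384 exists.
Back-substitute for the Bézout coefficients:
1 = 7 − 3·2
1 = −3·16 + 7·7
1 = 7·359 − 157·16
1 = −157·2170 + 949·359
1 = 949·6869 − 3004·2170
1 = −3004·43384 + 18973·6869
So 6869·(18973) ≡ 1 (mod 43384), giving 6869⁻¹ ≡ 18973.
x ≡ 6869⁻¹·23713 ≡ 18973·23713 ≡ 14669 (mod 43384).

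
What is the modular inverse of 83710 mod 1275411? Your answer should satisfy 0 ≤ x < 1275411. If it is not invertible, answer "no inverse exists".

1105666

gcd(1275411, 83710) by repeated division:
1275411 = 15·83710 + 19761
83710 = 4·19761 + 4666
19761 = 4·4666 + 1097
4666 = 4·1097 + 278
1097 = 3·278 + 263
278 = 1·263 + 15
263 = 17·15 + 8
15 = 1·8 + 7
8 = 1·7 + 1
7 = 7·1 + 0
The gcd is 1. Working backward:
1 = 8 − 7
1 = −15 + 2·8
1 = 2·263 − 35·15
1 = −35·278 + 37·263
1 = 37·1097 − 146·278
1 = −146·4666 + 621·1097
1 = 621·19761 − 2630·4666
1 = −2630·83710 + 11141·19761
1 = 11141·1275411 − 169745·83710
Hence 83710⁻¹ ≡ -169745 ≡ 1105666 (mod 1275411).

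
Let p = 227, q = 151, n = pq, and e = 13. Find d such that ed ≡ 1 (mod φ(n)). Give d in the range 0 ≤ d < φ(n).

φ(n) = (p−1)(q−1) = 226·150 = 33900.
Need d with 13·d ≡ 1 (mod 33900). Apply the extended Euclidean algorithm:
33900 = 2607·13 + 9
13 = 1·9 + 4
9 = 2·4 + 1
4 = 4·1 + 0
Back-substitute:
1 = 9 − 2·4
1 = −2·13 + 3·9
1 = 3·33900 − 7823·13
So 13·(-7823) ≡ 1 (mod 33900), hence d ≡ -7823 ≡ 26077 (mod 33900).

26077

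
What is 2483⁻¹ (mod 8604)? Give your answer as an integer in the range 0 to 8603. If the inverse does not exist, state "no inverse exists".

1691

Run Euclid on (8604, 2483):
8604 = 3*2483 + 1155
2483 = 2*1155 + 173
1155 = 6*173 + 117
173 = 1*117 + 56
117 = 2*56 + 5
56 = 11*5 + 1
5 = 5*1 + 0
Since gcd(2483, 8604) = 1, back-substitute to write 1 as a combination:
1 = 56 − 11·5
1 = −11·117 + 23·56
1 = 23·173 − 34·117
1 = −34·1155 + 227·173
1 = 227·2483 − 488·1155
1 = −488·8604 + 1691·2483
So 2483·1691 ≡ 1 (mod 8604).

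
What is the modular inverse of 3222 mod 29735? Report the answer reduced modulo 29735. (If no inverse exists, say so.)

Extended Euclidean algorithm:
29735 = 9*3222 + 737
3222 = 4*737 + 274
737 = 2*274 + 189
274 = 1*189 + 85
189 = 2*85 + 19
85 = 4*19 + 9
19 = 2*9 + 1
9 = 9*1 + 0
gcd = 1, so the inverse exists. Back-substitute:
1 = 19 − 2·9
1 = −2·85 + 9·19
1 = 9·189 − 20·85
1 = −20·274 + 29·189
1 = 29·737 − 78·274
1 = −78·3222 + 341·737
1 = 341·29735 − 3147·3222
So 3222·(-3147) ≡ 1 (mod 29735), and -3147 ≡ 26588 (mod 29735).

26588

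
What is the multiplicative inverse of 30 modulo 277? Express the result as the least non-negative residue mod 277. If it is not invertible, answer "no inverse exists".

157

Apply the Euclidean algorithm to 277 and 30:
277 = 9*30 + 7
30 = 4*7 + 2
7 = 3*2 + 1
2 = 2*1 + 0
Since gcd(30, 277) = 1, back-substitute to write 1 as a combination:
1 = 7 − 3·2
1 = −3·30 + 13·7
1 = 13·277 − 120·30
Hence 30⁻¹ ≡ -120 ≡ 157 (mod 277).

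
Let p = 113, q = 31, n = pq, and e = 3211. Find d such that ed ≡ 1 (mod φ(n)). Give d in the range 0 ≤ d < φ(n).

φ(n) = (p−1)(q−1) = 112·30 = 3360.
Need d with 3211·d ≡ 1 (mod 3360). Apply the extended Euclidean algorithm:
3360 = 1·3211 + 149
3211 = 21·149 + 82
149 = 1·82 + 67
82 = 1·67 + 15
67 = 4·15 + 7
15 = 2·7 + 1
7 = 7·1 + 0
Back-substitute:
1 = 15 − 2·7
1 = −2·67 + 9·15
1 = 9·82 − 11·67
1 = −11·149 + 20·82
1 = 20·3211 − 431·149
1 = −431·3360 + 451·3211
So 3211·451 ≡ 1 (mod 3360), hence d = 451.

451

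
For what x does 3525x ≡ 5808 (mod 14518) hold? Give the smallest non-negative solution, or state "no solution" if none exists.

11406

First find gcd(3525, 14518):
14518 = 4·3525 + 418
3525 = 8·418 + 181
418 = 2·181 + 56
181 = 3·56 + 13
56 = 4·13 + 4
13 = 3·4 + 1
4 = 4·1 + 0
gcd = 1, so a unique solution mod 14518 exists.
Back-substitute for the Bézout coefficients:
1 = 13 − 3·4
1 = −3·56 + 13·13
1 = 13·181 − 42·56
1 = −42·418 + 97·181
1 = 97·3525 − 818·418
1 = −818·14518 + 3369·3525
So 3525·(3369) ≡ 1 (mod 14518), giving 3525⁻¹ ≡ 3369.
x ≡ 3525⁻¹·5808 ≡ 3369·5808 ≡ 11406 (mod 14518).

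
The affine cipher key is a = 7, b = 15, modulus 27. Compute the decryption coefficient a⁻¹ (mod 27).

gcd(27, 7) by repeated division:
27 = 3*7 + 6
7 = 1*6 + 1
6 = 6*1 + 0
Since gcd(7, 27) = 1, back-substitute to write 1 as a combination:
1 = 7 − 6
1 = −27 + 4·7
So 7·4 ≡ 1 (mod 27).

4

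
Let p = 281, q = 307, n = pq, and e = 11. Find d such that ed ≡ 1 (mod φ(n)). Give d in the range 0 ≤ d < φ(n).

77891

φ(n) = (p−1)(q−1) = 280·306 = 85680.
Need d with 11·d ≡ 1 (mod 85680). Apply the extended Euclidean algorithm:
85680 = 7789·11 + 1
11 = 11·1 + 0
Back-substitute:
1 = 85680 − 7789·11
So 11·(-7789) ≡ 1 (mod 85680), hence d ≡ -7789 ≡ 77891 (mod 85680).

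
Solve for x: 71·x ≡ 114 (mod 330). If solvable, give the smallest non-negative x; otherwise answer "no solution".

First find gcd(71, 330):
330 = 4*71 + 46
71 = 1*46 + 25
46 = 1*25 + 21
25 = 1*21 + 4
21 = 5*4 + 1
4 = 4*1 + 0
gcd = 1, so a unique solution mod 330 exists.
Back-substitute for the Bézout coefficients:
1 = 21 − 5·4
1 = −5·25 + 6·21
1 = 6·46 − 11·25
1 = −11·71 + 17·46
1 = 17·330 − 79·71
So 71·(-79) ≡ 1 (mod 330), giving 71⁻¹ ≡ 251.
x ≡ 71⁻¹·114 ≡ 251·114 ≡ 234 (mod 330).

234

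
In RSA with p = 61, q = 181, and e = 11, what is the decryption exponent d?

5891

φ(n) = (p−1)(q−1) = 60·180 = 10800.
Need d with 11·d ≡ 1 (mod 10800). Apply the extended Euclidean algorithm:
10800 = 981×11 + 9
11 = 1×9 + 2
9 = 4×2 + 1
2 = 2×1 + 0
Back-substitute:
1 = 9 − 4·2
1 = −4·11 + 5·9
1 = 5·10800 − 4909·11
So 11·(-4909) ≡ 1 (mod 10800), hence d ≡ -4909 ≡ 5891 (mod 10800).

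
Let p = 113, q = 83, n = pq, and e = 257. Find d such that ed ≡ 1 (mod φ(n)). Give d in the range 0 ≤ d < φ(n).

φ(n) = (p−1)(q−1) = 112·82 = 9184.
Need d with 257·d ≡ 1 (mod 9184). Apply the extended Euclidean algorithm:
9184 = 35·257 + 189
257 = 1·189 + 68
189 = 2·68 + 53
68 = 1·53 + 15
53 = 3·15 + 8
15 = 1·8 + 7
8 = 1·7 + 1
7 = 7·1 + 0
Back-substitute:
1 = 8 − 7
1 = −15 + 2·8
1 = 2·53 − 7·15
1 = −7·68 + 9·53
1 = 9·189 − 25·68
1 = −25·257 + 34·189
1 = 34·9184 − 1215·257
So 257·(-1215) ≡ 1 (mod 9184), hence d ≡ -1215 ≡ 7969 (mod 9184).

7969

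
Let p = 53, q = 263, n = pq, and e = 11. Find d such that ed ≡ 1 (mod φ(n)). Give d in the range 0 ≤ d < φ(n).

φ(n) = (p−1)(q−1) = 52·262 = 13624.
Need d with 11·d ≡ 1 (mod 13624). Apply the extended Euclidean algorithm:
13624 = 1238·11 + 6
11 = 1·6 + 5
6 = 1·5 + 1
5 = 5·1 + 0
Back-substitute:
1 = 6 − 5
1 = −11 + 2·6
1 = 2·13624 − 2477·11
So 11·(-2477) ≡ 1 (mod 13624), hence d ≡ -2477 ≡ 11147 (mod 13624).

11147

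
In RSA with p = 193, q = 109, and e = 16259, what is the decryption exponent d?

2603

φ(n) = (p−1)(q−1) = 192·108 = 20736.
Need d with 16259·d ≡ 1 (mod 20736). Apply the extended Euclidean algorithm:
20736 = 1×16259 + 4477
16259 = 3×4477 + 2828
4477 = 1×2828 + 1649
2828 = 1×1649 + 1179
1649 = 1×1179 + 470
1179 = 2×470 + 239
470 = 1×239 + 231
239 = 1×231 + 8
231 = 28×8 + 7
8 = 1×7 + 1
7 = 7×1 + 0
Back-substitute:
1 = 8 − 7
1 = −231 + 29·8
1 = 29·239 − 30·231
1 = −30·470 + 59·239
1 = 59·1179 − 148·470
1 = −148·1649 + 207·1179
1 = 207·2828 − 355·1649
1 = −355·4477 + 562·2828
1 = 562·16259 − 2041·4477
1 = −2041·20736 + 2603·16259
So 16259·2603 ≡ 1 (mod 20736), hence d = 2603.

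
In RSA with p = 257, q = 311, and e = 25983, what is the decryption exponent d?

38527

φ(n) = (p−1)(q−1) = 256·310 = 79360.
Need d with 25983·d ≡ 1 (mod 79360). Apply the extended Euclidean algorithm:
79360 = 3*25983 + 1411
25983 = 18*1411 + 585
1411 = 2*585 + 241
585 = 2*241 + 103
241 = 2*103 + 35
103 = 2*35 + 33
35 = 1*33 + 2
33 = 16*2 + 1
2 = 2*1 + 0
Back-substitute:
1 = 33 − 16·2
1 = −16·35 + 17·33
1 = 17·103 − 50·35
1 = −50·241 + 117·103
1 = 117·585 − 284·241
1 = −284·1411 + 685·585
1 = 685·25983 − 12614·1411
1 = −12614·79360 + 38527·25983
So 25983·38527 ≡ 1 (mod 79360), hence d = 38527.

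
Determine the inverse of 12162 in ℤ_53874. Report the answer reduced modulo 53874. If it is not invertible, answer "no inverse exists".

no inverse exists

Compute gcd(12162, 53874):
53874 = 4*12162 + 5226
12162 = 2*5226 + 1710
5226 = 3*1710 + 96
1710 = 17*96 + 78
96 = 1*78 + 18
78 = 4*18 + 6
18 = 3*6 + 0
The gcd is 6, not 1, hence no inverse exists.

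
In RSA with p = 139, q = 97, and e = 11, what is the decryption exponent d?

9635

φ(n) = (p−1)(q−1) = 138·96 = 13248.
Need d with 11·d ≡ 1 (mod 13248). Apply the extended Euclidean algorithm:
13248 = 1204*11 + 4
11 = 2*4 + 3
4 = 1*3 + 1
3 = 3*1 + 0
Back-substitute:
1 = 4 − 3
1 = −11 + 3·4
1 = 3·13248 − 3613·11
So 11·(-3613) ≡ 1 (mod 13248), hence d ≡ -3613 ≡ 9635 (mod 13248).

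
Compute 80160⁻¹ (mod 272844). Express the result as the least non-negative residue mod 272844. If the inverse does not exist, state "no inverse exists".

Euclidean algorithm on 272844, 80160:
272844 = 3×80160 + 32364
80160 = 2×32364 + 15432
32364 = 2×15432 + 1500
15432 = 10×1500 + 432
1500 = 3×432 + 204
432 = 2×204 + 24
204 = 8×24 + 12
24 = 2×12 + 0
Since gcd = 12 > 1, 80160 is not a unit mod 272844.

no inverse exists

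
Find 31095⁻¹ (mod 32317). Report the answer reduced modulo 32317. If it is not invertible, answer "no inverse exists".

Extended Euclidean algorithm:
32317 = 1*31095 + 1222
31095 = 25*1222 + 545
1222 = 2*545 + 132
545 = 4*132 + 17
132 = 7*17 + 13
17 = 1*13 + 4
13 = 3*4 + 1
4 = 4*1 + 0
Since gcd(31095, 32317) = 1, back-substitute to write 1 as a combination:
1 = 13 − 3·4
1 = −3·17 + 4·13
1 = 4·132 − 31·17
1 = −31·545 + 128·132
1 = 128·1222 − 287·545
1 = −287·31095 + 7303·1222
1 = 7303·32317 − 7590·31095
Thus 31095·(-7590) ≡ 1 (mod 32317); reducing, -7590 mod 32317 = 24727.

24727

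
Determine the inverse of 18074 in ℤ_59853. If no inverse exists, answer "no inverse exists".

Apply the Euclidean algorithm to 59853 and 18074:
59853 = 3×18074 + 5631
18074 = 3×5631 + 1181
5631 = 4×1181 + 907
1181 = 1×907 + 274
907 = 3×274 + 85
274 = 3×85 + 19
85 = 4×19 + 9
19 = 2×9 + 1
9 = 9×1 + 0
Since gcd(18074, 59853) = 1, back-substitute to write 1 as a combination:
1 = 19 − 2·9
1 = −2·85 + 9·19
1 = 9·274 − 29·85
1 = −29·907 + 96·274
1 = 96·1181 − 125·907
1 = −125·5631 + 596·1181
1 = 596·18074 − 1913·5631
1 = −1913·59853 + 6335·18074
So 18074·6335 ≡ 1 (mod 59853).

6335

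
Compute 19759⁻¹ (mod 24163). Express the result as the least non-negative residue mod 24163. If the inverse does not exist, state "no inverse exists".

17815

Run Euclid on (24163, 19759):
24163 = 1×19759 + 4404
19759 = 4×4404 + 2143
4404 = 2×2143 + 118
2143 = 18×118 + 19
118 = 6×19 + 4
19 = 4×4 + 3
4 = 1×3 + 1
3 = 3×1 + 0
gcd = 1, so the inverse exists. Back-substitute:
1 = 4 − 3
1 = −19 + 5·4
1 = 5·118 − 31·19
1 = −31·2143 + 563·118
1 = 563·4404 − 1157·2143
1 = −1157·19759 + 5191·4404
1 = 5191·24163 − 6348·19759
Hence 19759⁻¹ ≡ -6348 ≡ 17815 (mod 24163).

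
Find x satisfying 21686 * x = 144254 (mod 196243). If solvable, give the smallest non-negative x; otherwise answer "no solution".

First find gcd(21686, 196243):
196243 = 9×21686 + 1069
21686 = 20×1069 + 306
1069 = 3×306 + 151
306 = 2×151 + 4
151 = 37×4 + 3
4 = 1×3 + 1
3 = 3×1 + 0
gcd = 1, so a unique solution mod 196243 exists.
Back-substitute for the Bézout coefficients:
1 = 4 − 3
1 = −151 + 38·4
1 = 38·306 − 77·151
1 = −77·1069 + 269·306
1 = 269·21686 − 5457·1069
1 = −5457·196243 + 49382·21686
So 21686·(49382) ≡ 1 (mod 196243), giving 21686⁻¹ ≡ 49382.
x ≡ 21686⁻¹·144254 ≡ 49382·144254 ≡ 126371 (mod 196243).

126371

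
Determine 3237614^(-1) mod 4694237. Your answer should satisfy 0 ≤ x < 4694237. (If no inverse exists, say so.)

1540756

gcd(4694237, 3237614) by repeated division:
4694237 = 1*3237614 + 1456623
3237614 = 2*1456623 + 324368
1456623 = 4*324368 + 159151
324368 = 2*159151 + 6066
159151 = 26*6066 + 1435
6066 = 4*1435 + 326
1435 = 4*326 + 131
326 = 2*131 + 64
131 = 2*64 + 3
64 = 21*3 + 1
3 = 3*1 + 0
Since gcd(3237614, 4694237) = 1, back-substitute to write 1 as a combination:
1 = 64 − 21·3
1 = −21·131 + 43·64
1 = 43·326 − 107·131
1 = −107·1435 + 471·326
1 = 471·6066 − 1991·1435
1 = −1991·159151 + 52237·6066
1 = 52237·324368 − 106465·159151
1 = −106465·1456623 + 478097·324368
1 = 478097·3237614 − 1062659·1456623
1 = −1062659·4694237 + 1540756·3237614
So 3237614·1540756 ≡ 1 (mod 4694237).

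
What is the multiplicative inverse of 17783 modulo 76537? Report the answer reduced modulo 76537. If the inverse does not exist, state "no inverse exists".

Apply the Euclidean algorithm to 76537 and 17783:
76537 = 4×17783 + 5405
17783 = 3×5405 + 1568
5405 = 3×1568 + 701
1568 = 2×701 + 166
701 = 4×166 + 37
166 = 4×37 + 18
37 = 2×18 + 1
18 = 18×1 + 0
gcd = 1, so the inverse exists. Back-substitute:
1 = 37 − 2·18
1 = −2·166 + 9·37
1 = 9·701 − 38·166
1 = −38·1568 + 85·701
1 = 85·5405 − 293·1568
1 = −293·17783 + 964·5405
1 = 964·76537 − 4149·17783
Thus 17783·(-4149) ≡ 1 (mod 76537); reducing, -4149 mod 76537 = 72388.

72388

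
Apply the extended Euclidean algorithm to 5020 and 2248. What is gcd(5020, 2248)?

4

Repeated division:
5020 = 2×2248 + 524
2248 = 4×524 + 152
524 = 3×152 + 68
152 = 2×68 + 16
68 = 4×16 + 4
16 = 4×4 + 0
gcd(5020, 2248) = 4.
Back-substituting:
4 = 68 − 4·16
4 = −4·152 + 9·68
4 = 9·524 − 31·152
4 = −31·2248 + 133·524
4 = 133·5020 − 297·2248
So 4 = (133)·5020 + (-297)·2248.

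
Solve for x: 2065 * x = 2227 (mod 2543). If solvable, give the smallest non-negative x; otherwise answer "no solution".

First find gcd(2065, 2543):
2543 = 1*2065 + 478
2065 = 4*478 + 153
478 = 3*153 + 19
153 = 8*19 + 1
19 = 19*1 + 0
gcd = 1, so a unique solution mod 2543 exists.
Back-substitute for the Bézout coefficients:
1 = 153 − 8·19
1 = −8·478 + 25·153
1 = 25·2065 − 108·478
1 = −108·2543 + 133·2065
So 2065·(133) ≡ 1 (mod 2543), giving 2065⁻¹ ≡ 133.
x ≡ 2065⁻¹·2227 ≡ 133·2227 ≡ 1203 (mod 2543).

1203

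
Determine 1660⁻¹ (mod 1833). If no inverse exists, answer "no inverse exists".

Extended Euclidean algorithm:
1833 = 1·1660 + 173
1660 = 9·173 + 103
173 = 1·103 + 70
103 = 1·70 + 33
70 = 2·33 + 4
33 = 8·4 + 1
4 = 4·1 + 0
gcd = 1, so the inverse exists. Back-substitute:
1 = 33 − 8·4
1 = −8·70 + 17·33
1 = 17·103 − 25·70
1 = −25·173 + 42·103
1 = 42·1660 − 403·173
1 = −403·1833 + 445·1660
So 1660·445 ≡ 1 (mod 1833).

445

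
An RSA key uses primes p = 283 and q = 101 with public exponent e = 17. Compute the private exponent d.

φ(n) = (p−1)(q−1) = 282·100 = 28200.
Need d with 17·d ≡ 1 (mod 28200). Apply the extended Euclidean algorithm:
28200 = 1658·17 + 14
17 = 1·14 + 3
14 = 4·3 + 2
3 = 1·2 + 1
2 = 2·1 + 0
Back-substitute:
1 = 3 − 2
1 = −14 + 5·3
1 = 5·17 − 6·14
1 = −6·28200 + 9953·17
So 17·9953 ≡ 1 (mod 28200), hence d = 9953.

9953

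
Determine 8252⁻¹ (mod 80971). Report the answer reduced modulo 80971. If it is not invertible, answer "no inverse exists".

gcd(80971, 8252) by repeated division:
80971 = 9·8252 + 6703
8252 = 1·6703 + 1549
6703 = 4·1549 + 507
1549 = 3·507 + 28
507 = 18·28 + 3
28 = 9·3 + 1
3 = 3·1 + 0
The gcd is 1. Working backward:
1 = 28 − 9·3
1 = −9·507 + 163·28
1 = 163·1549 − 498·507
1 = −498·6703 + 2155·1549
1 = 2155·8252 − 2653·6703
1 = −2653·80971 + 26032·8252
So 8252·26032 ≡ 1 (mod 80971).

26032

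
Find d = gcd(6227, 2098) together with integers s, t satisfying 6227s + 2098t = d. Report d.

Repeated division:
6227 = 2·2098 + 2031
2098 = 1·2031 + 67
2031 = 30·67 + 21
67 = 3·21 + 4
21 = 5·4 + 1
4 = 4·1 + 0
gcd(6227, 2098) = 1.
Express as a combination:
1 = 21 − 5·4
1 = −5·67 + 16·21
1 = 16·2031 − 485·67
1 = −485·2098 + 501·2031
1 = 501·6227 − 1487·2098
So 1 = (501)·6227 + (-1487)·2098.

1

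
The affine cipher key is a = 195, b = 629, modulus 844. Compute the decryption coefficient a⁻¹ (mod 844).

567

gcd(844, 195) by repeated division:
844 = 4·195 + 64
195 = 3·64 + 3
64 = 21·3 + 1
3 = 3·1 + 0
The gcd is 1. Working backward:
1 = 64 − 21·3
1 = −21·195 + 64·64
1 = 64·844 − 277·195
So 195·(-277) ≡ 1 (mod 844), and -277 ≡ 567 (mod 844).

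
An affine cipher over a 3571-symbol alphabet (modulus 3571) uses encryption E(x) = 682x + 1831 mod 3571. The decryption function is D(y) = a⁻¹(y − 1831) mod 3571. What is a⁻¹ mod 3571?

Extended Euclidean algorithm:
3571 = 5×682 + 161
682 = 4×161 + 38
161 = 4×38 + 9
38 = 4×9 + 2
9 = 4×2 + 1
2 = 2×1 + 0
The gcd is 1. Working backward:
1 = 9 − 4·2
1 = −4·38 + 17·9
1 = 17·161 − 72·38
1 = −72·682 + 305·161
1 = 305·3571 − 1597·682
Thus 682·(-1597) ≡ 1 (mod 3571); reducing, -1597 mod 3571 = 1974.

1974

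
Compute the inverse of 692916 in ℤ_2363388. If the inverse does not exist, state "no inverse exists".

Compute gcd(692916, 2363388):
2363388 = 3×692916 + 284640
692916 = 2×284640 + 123636
284640 = 2×123636 + 37368
123636 = 3×37368 + 11532
37368 = 3×11532 + 2772
11532 = 4×2772 + 444
2772 = 6×444 + 108
444 = 4×108 + 12
108 = 9×12 + 0
Since gcd = 12 > 1, 692916 is not a unit mod 2363388.

no inverse exists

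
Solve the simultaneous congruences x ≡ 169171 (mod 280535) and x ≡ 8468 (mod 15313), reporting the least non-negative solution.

130337411

Write x = 169171 + 280535·k. Then 280535·k ≡ 8468 − 169171 ≡ 7740 (mod 15313).
Need 280535⁻¹ mod 15313. Extended Euclid on (15313, 4901):
15313 = 3*4901 + 610
4901 = 8*610 + 21
610 = 29*21 + 1
21 = 21*1 + 0
Back-substitute:
1 = 610 − 29·21
1 = −29·4901 + 233·610
1 = 233·15313 − 728·4901
280535⁻¹ ≡ 14585 (mod 15313), so k ≡ 14585·7740 ≡ 464 (mod 15313).
x = 169171 + 280535·464 = 130337411.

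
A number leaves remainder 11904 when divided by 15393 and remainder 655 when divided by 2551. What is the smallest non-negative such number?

12464841

Write x = 11904 + 15393·k. Then 15393·k ≡ 655 − 11904 ≡ 1506 (mod 2551).
Need 15393⁻¹ mod 2551. Extended Euclid on (2551, 87):
2551 = 29×87 + 28
87 = 3×28 + 3
28 = 9×3 + 1
3 = 3×1 + 0
Back-substitute:
1 = 28 − 9·3
1 = −9·87 + 28·28
1 = 28·2551 − 821·87
15393⁻¹ ≡ 1730 (mod 2551), so k ≡ 1730·1506 ≡ 809 (mod 2551).
x = 11904 + 15393·809 = 12464841.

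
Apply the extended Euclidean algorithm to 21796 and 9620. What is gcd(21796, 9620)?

4

Euclidean algorithm:
21796 = 2*9620 + 2556
9620 = 3*2556 + 1952
2556 = 1*1952 + 604
1952 = 3*604 + 140
604 = 4*140 + 44
140 = 3*44 + 8
44 = 5*8 + 4
8 = 2*4 + 0
gcd(21796, 9620) = 4.
Back-substituting:
4 = 44 − 5·8
4 = −5·140 + 16·44
4 = 16·604 − 69·140
4 = −69·1952 + 223·604
4 = 223·2556 − 292·1952
4 = −292·9620 + 1099·2556
4 = 1099·21796 − 2490·9620
So 4 = (1099)·21796 + (-2490)·9620.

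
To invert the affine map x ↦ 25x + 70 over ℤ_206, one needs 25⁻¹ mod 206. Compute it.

33

gcd(206, 25) by repeated division:
206 = 8×25 + 6
25 = 4×6 + 1
6 = 6×1 + 0
gcd = 1, so the inverse exists. Back-substitute:
1 = 25 − 4·6
1 = −4·206 + 33·25
So 25·33 ≡ 1 (mod 206).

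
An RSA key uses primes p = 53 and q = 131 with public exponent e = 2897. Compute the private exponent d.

φ(n) = (p−1)(q−1) = 52·130 = 6760.
Need d with 2897·d ≡ 1 (mod 6760). Apply the extended Euclidean algorithm:
6760 = 2·2897 + 966
2897 = 2·966 + 965
966 = 1·965 + 1
965 = 965·1 + 0
Back-substitute:
1 = 966 − 965
1 = −2897 + 3·966
1 = 3·6760 − 7·2897
So 2897·(-7) ≡ 1 (mod 6760), hence d ≡ -7 ≡ 6753 (mod 6760).

6753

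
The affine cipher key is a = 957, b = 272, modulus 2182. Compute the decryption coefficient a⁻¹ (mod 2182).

2125

Apply the Euclidean algorithm to 2182 and 957:
2182 = 2·957 + 268
957 = 3·268 + 153
268 = 1·153 + 115
153 = 1·115 + 38
115 = 3·38 + 1
38 = 38·1 + 0
The gcd is 1. Working backward:
1 = 115 − 3·38
1 = −3·153 + 4·115
1 = 4·268 − 7·153
1 = −7·957 + 25·268
1 = 25·2182 − 57·957
So 957·(-57) ≡ 1 (mod 2182), and -57 ≡ 2125 (mod 2182).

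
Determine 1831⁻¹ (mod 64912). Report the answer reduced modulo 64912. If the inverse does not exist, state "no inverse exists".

21271

gcd(64912, 1831) by repeated division:
64912 = 35×1831 + 827
1831 = 2×827 + 177
827 = 4×177 + 119
177 = 1×119 + 58
119 = 2×58 + 3
58 = 19×3 + 1
3 = 3×1 + 0
Since gcd(1831, 64912) = 1, back-substitute to write 1 as a combination:
1 = 58 − 19·3
1 = −19·119 + 39·58
1 = 39·177 − 58·119
1 = −58·827 + 271·177
1 = 271·1831 − 600·827
1 = −600·64912 + 21271·1831
So 1831·21271 ≡ 1 (mod 64912).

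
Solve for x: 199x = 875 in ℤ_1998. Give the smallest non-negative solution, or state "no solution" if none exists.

155

First find gcd(199, 1998):
1998 = 10·199 + 8
199 = 24·8 + 7
8 = 1·7 + 1
7 = 7·1 + 0
gcd = 1, so a unique solution mod 1998 exists.
Back-substitute for the Bézout coefficients:
1 = 8 − 7
1 = −199 + 25·8
1 = 25·1998 − 251·199
So 199·(-251) ≡ 1 (mod 1998), giving 199⁻¹ ≡ 1747.
x ≡ 199⁻¹·875 ≡ 1747·875 ≡ 155 (mod 1998).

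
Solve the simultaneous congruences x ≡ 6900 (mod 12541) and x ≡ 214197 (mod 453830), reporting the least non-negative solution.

3821462797

Write x = 6900 + 12541·k. Then 12541·k ≡ 214197 − 6900 ≡ 207297 (mod 453830).
Need 12541⁻¹ mod 453830. Extended Euclid on (453830, 12541):
453830 = 36·12541 + 2354
12541 = 5·2354 + 771
2354 = 3·771 + 41
771 = 18·41 + 33
41 = 1·33 + 8
33 = 4·8 + 1
8 = 8·1 + 0
Back-substitute:
1 = 33 − 4·8
1 = −4·41 + 5·33
1 = 5·771 − 94·41
1 = −94·2354 + 287·771
1 = 287·12541 − 1529·2354
1 = −1529·453830 + 55331·12541
12541⁻¹ ≡ 55331 (mod 453830), so k ≡ 55331·207297 ≡ 304717 (mod 453830).
x = 6900 + 12541·304717 = 3821462797.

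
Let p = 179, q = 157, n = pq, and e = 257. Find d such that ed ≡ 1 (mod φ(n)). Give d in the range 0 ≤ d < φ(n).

11561

φ(n) = (p−1)(q−1) = 178·156 = 27768.
Need d with 257·d ≡ 1 (mod 27768). Apply the extended Euclidean algorithm:
27768 = 108*257 + 12
257 = 21*12 + 5
12 = 2*5 + 2
5 = 2*2 + 1
2 = 2*1 + 0
Back-substitute:
1 = 5 − 2·2
1 = −2·12 + 5·5
1 = 5·257 − 107·12
1 = −107·27768 + 11561·257
So 257·11561 ≡ 1 (mod 27768), hence d = 11561.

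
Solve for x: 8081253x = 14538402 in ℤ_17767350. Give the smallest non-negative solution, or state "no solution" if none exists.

1122434

First find gcd(8081253, 17767350):
17767350 = 2×8081253 + 1604844
8081253 = 5×1604844 + 57033
1604844 = 28×57033 + 7920
57033 = 7×7920 + 1593
7920 = 4×1593 + 1548
1593 = 1×1548 + 45
1548 = 34×45 + 18
45 = 2×18 + 9
18 = 2×9 + 0
gcd = 9 and 9 | 14538402, so solutions exist. Divide through by 9: 897917x ≡ 1615378 (mod 1974150).
Now find 897917⁻¹ mod 1974150:
1974150 = 2*897917 + 178316
897917 = 5*178316 + 6337
178316 = 28*6337 + 880
6337 = 7*880 + 177
880 = 4*177 + 172
177 = 1*172 + 5
172 = 34*5 + 2
5 = 2*2 + 1
2 = 2*1 + 0
Back-substitute:
1 = 5 − 2·2
1 = −2·172 + 69·5
1 = 69·177 − 71·172
1 = −71·880 + 353·177
1 = 353·6337 − 2542·880
1 = −2542·178316 + 71529·6337
1 = 71529·897917 − 360187·178316
1 = −360187·1974150 + 791903·897917
So 897917⁻¹ ≡ 791903 (mod 1974150).
Then x ≡ 791903·1615378 ≡ 1122434 (mod 1974150); the smallest non-negative solution is x = 1122434.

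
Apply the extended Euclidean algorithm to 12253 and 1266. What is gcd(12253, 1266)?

1

Euclidean algorithm:
12253 = 9*1266 + 859
1266 = 1*859 + 407
859 = 2*407 + 45
407 = 9*45 + 2
45 = 22*2 + 1
2 = 2*1 + 0
gcd(12253, 1266) = 1.
Working backward:
1 = 45 − 22·2
1 = −22·407 + 199·45
1 = 199·859 − 420·407
1 = −420·1266 + 619·859
1 = 619·12253 − 5991·1266
So 1 = (619)·12253 + (-5991)·1266.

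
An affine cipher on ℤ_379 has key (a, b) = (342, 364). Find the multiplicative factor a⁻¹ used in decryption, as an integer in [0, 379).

Run Euclid on (379, 342):
379 = 1×342 + 37
342 = 9×37 + 9
37 = 4×9 + 1
9 = 9×1 + 0
Since gcd(342, 379) = 1, back-substitute to write 1 as a combination:
1 = 37 − 4·9
1 = −4·342 + 37·37
1 = 37·379 − 41·342
So 342·(-41) ≡ 1 (mod 379), and -41 ≡ 338 (mod 379).

338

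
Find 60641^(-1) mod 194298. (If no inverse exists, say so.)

Apply the Euclidean algorithm to 194298 and 60641:
194298 = 3·60641 + 12375
60641 = 4·12375 + 11141
12375 = 1·11141 + 1234
11141 = 9·1234 + 35
1234 = 35·35 + 9
35 = 3·9 + 8
9 = 1·8 + 1
8 = 8·1 + 0
gcd = 1, so the inverse exists. Back-substitute:
1 = 9 − 8
1 = −35 + 4·9
1 = 4·1234 − 141·35
1 = −141·11141 + 1273·1234
1 = 1273·12375 − 1414·11141
1 = −1414·60641 + 6929·12375
1 = 6929·194298 − 22201·60641
Thus 60641·(-22201) ≡ 1 (mod 194298); reducing, -22201 mod 194298 = 172097.

172097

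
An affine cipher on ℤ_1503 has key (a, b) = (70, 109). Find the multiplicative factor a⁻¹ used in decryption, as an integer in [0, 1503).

1138

Apply the Euclidean algorithm to 1503 and 70:
1503 = 21×70 + 33
70 = 2×33 + 4
33 = 8×4 + 1
4 = 4×1 + 0
The gcd is 1. Working backward:
1 = 33 − 8·4
1 = −8·70 + 17·33
1 = 17·1503 − 365·70
Hence 70⁻¹ ≡ -365 ≡ 1138 (mod 1503).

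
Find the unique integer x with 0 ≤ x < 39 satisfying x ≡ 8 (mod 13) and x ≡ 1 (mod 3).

Write x = 8 + 13·k. Then 13·k ≡ 1 − 8 ≡ 2 (mod 3).
Need 13⁻¹ mod 3. Extended Euclid on (3, 1):
3 = 3×1 + 0
13⁻¹ ≡ 1 (mod 3), so k ≡ 1·2 ≡ 2 (mod 3).
x = 8 + 13·2 = 34.

34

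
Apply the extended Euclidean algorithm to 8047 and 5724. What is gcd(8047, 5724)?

1

Repeated division:
8047 = 1·5724 + 2323
5724 = 2·2323 + 1078
2323 = 2·1078 + 167
1078 = 6·167 + 76
167 = 2·76 + 15
76 = 5·15 + 1
15 = 15·1 + 0
gcd(8047, 5724) = 1.
Working backward:
1 = 76 − 5·15
1 = −5·167 + 11·76
1 = 11·1078 − 71·167
1 = −71·2323 + 153·1078
1 = 153·5724 − 377·2323
1 = −377·8047 + 530·5724
So 1 = (-377)·8047 + (530)·5724.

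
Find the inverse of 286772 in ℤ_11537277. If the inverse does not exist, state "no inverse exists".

Apply the Euclidean algorithm to 11537277 and 286772:
11537277 = 40·286772 + 66397
286772 = 4·66397 + 21184
66397 = 3·21184 + 2845
21184 = 7·2845 + 1269
2845 = 2·1269 + 307
1269 = 4·307 + 41
307 = 7·41 + 20
41 = 2·20 + 1
20 = 20·1 + 0
gcd = 1, so the inverse exists. Back-substitute:
1 = 41 − 2·20
1 = −2·307 + 15·41
1 = 15·1269 − 62·307
1 = −62·2845 + 139·1269
1 = 139·21184 − 1035·2845
1 = −1035·66397 + 3244·21184
1 = 3244·286772 − 14011·66397
1 = −14011·11537277 + 563684·286772
So 286772·563684 ≡ 1 (mod 11537277).

563684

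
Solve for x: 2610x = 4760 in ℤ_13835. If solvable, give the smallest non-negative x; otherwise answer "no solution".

First find gcd(2610, 13835):
13835 = 5*2610 + 785
2610 = 3*785 + 255
785 = 3*255 + 20
255 = 12*20 + 15
20 = 1*15 + 5
15 = 3*5 + 0
gcd = 5 and 5 | 4760, so solutions exist. Divide through by 5: 522x ≡ 952 (mod 2767).
Now find 522⁻¹ mod 2767:
2767 = 5*522 + 157
522 = 3*157 + 51
157 = 3*51 + 4
51 = 12*4 + 3
4 = 1*3 + 1
3 = 3*1 + 0
Back-substitute:
1 = 4 − 3
1 = −51 + 13·4
1 = 13·157 − 40·51
1 = −40·522 + 133·157
1 = 133·2767 − 705·522
So 522·(-705) ≡ 1 (mod 2767), i.e. 522⁻¹ ≡ 2062.
Then x ≡ 2062·952 ≡ 1221 (mod 2767); the smallest non-negative solution is x = 1221.

1221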